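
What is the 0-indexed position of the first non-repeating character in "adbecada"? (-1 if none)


Input: adbecada
Character frequencies:
  'a': 3
  'b': 1
  'c': 1
  'd': 2
  'e': 1
Scanning left to right for freq == 1:
  Position 0 ('a'): freq=3, skip
  Position 1 ('d'): freq=2, skip
  Position 2 ('b'): unique! => answer = 2

2


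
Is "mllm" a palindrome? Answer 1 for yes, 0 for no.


Input: mllm
Reversed: mllm
  Compare pos 0 ('m') with pos 3 ('m'): match
  Compare pos 1 ('l') with pos 2 ('l'): match
Result: palindrome

1


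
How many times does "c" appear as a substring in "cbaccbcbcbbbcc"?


Searching for "c" in "cbaccbcbcbbbcc"
Scanning each position:
  Position 0: "c" => MATCH
  Position 1: "b" => no
  Position 2: "a" => no
  Position 3: "c" => MATCH
  Position 4: "c" => MATCH
  Position 5: "b" => no
  Position 6: "c" => MATCH
  Position 7: "b" => no
  Position 8: "c" => MATCH
  Position 9: "b" => no
  Position 10: "b" => no
  Position 11: "b" => no
  Position 12: "c" => MATCH
  Position 13: "c" => MATCH
Total occurrences: 7

7


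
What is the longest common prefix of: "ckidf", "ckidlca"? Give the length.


Words: ckidf, ckidlca
  Position 0: all 'c' => match
  Position 1: all 'k' => match
  Position 2: all 'i' => match
  Position 3: all 'd' => match
  Position 4: ('f', 'l') => mismatch, stop
LCP = "ckid" (length 4)

4


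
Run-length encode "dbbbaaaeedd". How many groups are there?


Input: dbbbaaaeedd
Scanning for consecutive runs:
  Group 1: 'd' x 1 (positions 0-0)
  Group 2: 'b' x 3 (positions 1-3)
  Group 3: 'a' x 3 (positions 4-6)
  Group 4: 'e' x 2 (positions 7-8)
  Group 5: 'd' x 2 (positions 9-10)
Total groups: 5

5


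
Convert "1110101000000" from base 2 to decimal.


Input: "1110101000000" in base 2
Positional expansion:
  Digit '1' (value 1) x 2^12 = 4096
  Digit '1' (value 1) x 2^11 = 2048
  Digit '1' (value 1) x 2^10 = 1024
  Digit '0' (value 0) x 2^9 = 0
  Digit '1' (value 1) x 2^8 = 256
  Digit '0' (value 0) x 2^7 = 0
  Digit '1' (value 1) x 2^6 = 64
  Digit '0' (value 0) x 2^5 = 0
  Digit '0' (value 0) x 2^4 = 0
  Digit '0' (value 0) x 2^3 = 0
  Digit '0' (value 0) x 2^2 = 0
  Digit '0' (value 0) x 2^1 = 0
  Digit '0' (value 0) x 2^0 = 0
Sum = 7488

7488


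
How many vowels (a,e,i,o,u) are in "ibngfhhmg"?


Input: ibngfhhmg
Checking each character:
  'i' at position 0: vowel (running total: 1)
  'b' at position 1: consonant
  'n' at position 2: consonant
  'g' at position 3: consonant
  'f' at position 4: consonant
  'h' at position 5: consonant
  'h' at position 6: consonant
  'm' at position 7: consonant
  'g' at position 8: consonant
Total vowels: 1

1


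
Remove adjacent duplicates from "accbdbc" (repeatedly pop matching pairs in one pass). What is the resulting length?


Input: accbdbc
Stack-based adjacent duplicate removal:
  Read 'a': push. Stack: a
  Read 'c': push. Stack: ac
  Read 'c': matches stack top 'c' => pop. Stack: a
  Read 'b': push. Stack: ab
  Read 'd': push. Stack: abd
  Read 'b': push. Stack: abdb
  Read 'c': push. Stack: abdbc
Final stack: "abdbc" (length 5)

5


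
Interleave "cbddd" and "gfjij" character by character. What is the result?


Interleaving "cbddd" and "gfjij":
  Position 0: 'c' from first, 'g' from second => "cg"
  Position 1: 'b' from first, 'f' from second => "bf"
  Position 2: 'd' from first, 'j' from second => "dj"
  Position 3: 'd' from first, 'i' from second => "di"
  Position 4: 'd' from first, 'j' from second => "dj"
Result: cgbfdjdidj

cgbfdjdidj


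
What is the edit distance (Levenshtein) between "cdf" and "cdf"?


Computing edit distance: "cdf" -> "cdf"
DP table:
           c    d    f
      0    1    2    3
  c   1    0    1    2
  d   2    1    0    1
  f   3    2    1    0
Edit distance = dp[3][3] = 0

0


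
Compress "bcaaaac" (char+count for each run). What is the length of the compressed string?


Input: bcaaaac
Runs:
  'b' x 1 => "b1"
  'c' x 1 => "c1"
  'a' x 4 => "a4"
  'c' x 1 => "c1"
Compressed: "b1c1a4c1"
Compressed length: 8

8


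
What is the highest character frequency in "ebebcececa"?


Input: ebebcececa
Character counts:
  'a': 1
  'b': 2
  'c': 3
  'e': 4
Maximum frequency: 4

4


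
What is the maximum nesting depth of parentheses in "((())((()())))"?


Input: "((())((()())))"
Tracking depth:
  Position 0 '(': depth becomes 1
  Position 1 '(': depth becomes 2
  Position 2 '(': depth becomes 3
  Position 3 ')': depth becomes 2
  Position 4 ')': depth becomes 1
  Position 5 '(': depth becomes 2
  Position 6 '(': depth becomes 3
  Position 7 '(': depth becomes 4
  Position 8 ')': depth becomes 3
  Position 9 '(': depth becomes 4
  Position 10 ')': depth becomes 3
  Position 11 ')': depth becomes 2
  Position 12 ')': depth becomes 1
  Position 13 ')': depth becomes 0
Maximum depth reached: 4

4


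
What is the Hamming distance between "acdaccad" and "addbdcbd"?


Comparing "acdaccad" and "addbdcbd" position by position:
  Position 0: 'a' vs 'a' => same
  Position 1: 'c' vs 'd' => differ
  Position 2: 'd' vs 'd' => same
  Position 3: 'a' vs 'b' => differ
  Position 4: 'c' vs 'd' => differ
  Position 5: 'c' vs 'c' => same
  Position 6: 'a' vs 'b' => differ
  Position 7: 'd' vs 'd' => same
Total differences (Hamming distance): 4

4


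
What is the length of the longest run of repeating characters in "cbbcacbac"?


Input: "cbbcacbac"
Scanning for longest run:
  Position 1 ('b'): new char, reset run to 1
  Position 2 ('b'): continues run of 'b', length=2
  Position 3 ('c'): new char, reset run to 1
  Position 4 ('a'): new char, reset run to 1
  Position 5 ('c'): new char, reset run to 1
  Position 6 ('b'): new char, reset run to 1
  Position 7 ('a'): new char, reset run to 1
  Position 8 ('c'): new char, reset run to 1
Longest run: 'b' with length 2

2


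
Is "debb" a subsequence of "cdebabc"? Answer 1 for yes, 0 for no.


Check if "debb" is a subsequence of "cdebabc"
Greedy scan:
  Position 0 ('c'): no match needed
  Position 1 ('d'): matches sub[0] = 'd'
  Position 2 ('e'): matches sub[1] = 'e'
  Position 3 ('b'): matches sub[2] = 'b'
  Position 4 ('a'): no match needed
  Position 5 ('b'): matches sub[3] = 'b'
  Position 6 ('c'): no match needed
All 4 characters matched => is a subsequence

1


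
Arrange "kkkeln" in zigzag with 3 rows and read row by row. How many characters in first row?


Zigzag "kkkeln" into 3 rows:
Placing characters:
  'k' => row 0
  'k' => row 1
  'k' => row 2
  'e' => row 1
  'l' => row 0
  'n' => row 1
Rows:
  Row 0: "kl"
  Row 1: "ken"
  Row 2: "k"
First row length: 2

2


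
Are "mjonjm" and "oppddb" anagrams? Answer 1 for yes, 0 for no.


Strings: "mjonjm", "oppddb"
Sorted first:  jjmmno
Sorted second: bddopp
Differ at position 0: 'j' vs 'b' => not anagrams

0


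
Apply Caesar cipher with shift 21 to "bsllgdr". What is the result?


Caesar cipher: shift "bsllgdr" by 21
  'b' (pos 1) + 21 = pos 22 = 'w'
  's' (pos 18) + 21 = pos 13 = 'n'
  'l' (pos 11) + 21 = pos 6 = 'g'
  'l' (pos 11) + 21 = pos 6 = 'g'
  'g' (pos 6) + 21 = pos 1 = 'b'
  'd' (pos 3) + 21 = pos 24 = 'y'
  'r' (pos 17) + 21 = pos 12 = 'm'
Result: wnggbym

wnggbym


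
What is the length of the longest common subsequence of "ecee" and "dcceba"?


LCS of "ecee" and "dcceba"
DP table:
           d    c    c    e    b    a
      0    0    0    0    0    0    0
  e   0    0    0    0    1    1    1
  c   0    0    1    1    1    1    1
  e   0    0    1    1    2    2    2
  e   0    0    1    1    2    2    2
LCS length = dp[4][6] = 2

2


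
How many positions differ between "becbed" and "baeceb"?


Comparing "becbed" and "baeceb" position by position:
  Position 0: 'b' vs 'b' => same
  Position 1: 'e' vs 'a' => DIFFER
  Position 2: 'c' vs 'e' => DIFFER
  Position 3: 'b' vs 'c' => DIFFER
  Position 4: 'e' vs 'e' => same
  Position 5: 'd' vs 'b' => DIFFER
Positions that differ: 4

4


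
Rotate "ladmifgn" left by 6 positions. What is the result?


Input: "ladmifgn", rotate left by 6
First 6 characters: "ladmif"
Remaining characters: "gn"
Concatenate remaining + first: "gn" + "ladmif" = "gnladmif"

gnladmif


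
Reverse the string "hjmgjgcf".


Input: hjmgjgcf
Reading characters right to left:
  Position 7: 'f'
  Position 6: 'c'
  Position 5: 'g'
  Position 4: 'j'
  Position 3: 'g'
  Position 2: 'm'
  Position 1: 'j'
  Position 0: 'h'
Reversed: fcgjgmjh

fcgjgmjh


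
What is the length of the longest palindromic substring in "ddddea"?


Input: "ddddea"
Checking substrings for palindromes:
  [0:4] "dddd" (len 4) => palindrome
  [0:3] "ddd" (len 3) => palindrome
  [1:4] "ddd" (len 3) => palindrome
  [0:2] "dd" (len 2) => palindrome
  [1:3] "dd" (len 2) => palindrome
  [2:4] "dd" (len 2) => palindrome
Longest palindromic substring: "dddd" with length 4

4


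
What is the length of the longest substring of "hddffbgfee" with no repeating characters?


Input: "hddffbgfee"
Sliding window (track last position of each char):
  Position 0 ('h'): window [0,0] length 1 -- new best
  Position 1 ('d'): window [0,1] length 2 -- new best
  Position 2 ('d'): repeat (last at 1), move window start to 2
  Position 2 ('d'): window [2,2] length 1
  Position 3 ('f'): window [2,3] length 2
  Position 4 ('f'): repeat (last at 3), move window start to 4
  Position 4 ('f'): window [4,4] length 1
  Position 5 ('b'): window [4,5] length 2
  Position 6 ('g'): window [4,6] length 3 -- new best
  Position 7 ('f'): repeat (last at 4), move window start to 5
  Position 7 ('f'): window [5,7] length 3
  Position 8 ('e'): window [5,8] length 4 -- new best
  Position 9 ('e'): repeat (last at 8), move window start to 9
  Position 9 ('e'): window [9,9] length 1
Longest substring with no repeats: "bgfe" with length 4

4


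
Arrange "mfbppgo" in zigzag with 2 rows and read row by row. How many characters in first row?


Zigzag "mfbppgo" into 2 rows:
Placing characters:
  'm' => row 0
  'f' => row 1
  'b' => row 0
  'p' => row 1
  'p' => row 0
  'g' => row 1
  'o' => row 0
Rows:
  Row 0: "mbpo"
  Row 1: "fpg"
First row length: 4

4


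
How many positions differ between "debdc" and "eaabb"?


Comparing "debdc" and "eaabb" position by position:
  Position 0: 'd' vs 'e' => DIFFER
  Position 1: 'e' vs 'a' => DIFFER
  Position 2: 'b' vs 'a' => DIFFER
  Position 3: 'd' vs 'b' => DIFFER
  Position 4: 'c' vs 'b' => DIFFER
Positions that differ: 5

5


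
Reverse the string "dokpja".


Input: dokpja
Reading characters right to left:
  Position 5: 'a'
  Position 4: 'j'
  Position 3: 'p'
  Position 2: 'k'
  Position 1: 'o'
  Position 0: 'd'
Reversed: ajpkod

ajpkod


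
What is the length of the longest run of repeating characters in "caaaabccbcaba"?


Input: "caaaabccbcaba"
Scanning for longest run:
  Position 1 ('a'): new char, reset run to 1
  Position 2 ('a'): continues run of 'a', length=2
  Position 3 ('a'): continues run of 'a', length=3
  Position 4 ('a'): continues run of 'a', length=4
  Position 5 ('b'): new char, reset run to 1
  Position 6 ('c'): new char, reset run to 1
  Position 7 ('c'): continues run of 'c', length=2
  Position 8 ('b'): new char, reset run to 1
  Position 9 ('c'): new char, reset run to 1
  Position 10 ('a'): new char, reset run to 1
  Position 11 ('b'): new char, reset run to 1
  Position 12 ('a'): new char, reset run to 1
Longest run: 'a' with length 4

4


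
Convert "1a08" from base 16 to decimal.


Input: "1a08" in base 16
Positional expansion:
  Digit '1' (value 1) x 16^3 = 4096
  Digit 'a' (value 10) x 16^2 = 2560
  Digit '0' (value 0) x 16^1 = 0
  Digit '8' (value 8) x 16^0 = 8
Sum = 6664

6664


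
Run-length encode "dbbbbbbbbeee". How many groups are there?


Input: dbbbbbbbbeee
Scanning for consecutive runs:
  Group 1: 'd' x 1 (positions 0-0)
  Group 2: 'b' x 8 (positions 1-8)
  Group 3: 'e' x 3 (positions 9-11)
Total groups: 3

3


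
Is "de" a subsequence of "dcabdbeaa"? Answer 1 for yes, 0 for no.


Check if "de" is a subsequence of "dcabdbeaa"
Greedy scan:
  Position 0 ('d'): matches sub[0] = 'd'
  Position 1 ('c'): no match needed
  Position 2 ('a'): no match needed
  Position 3 ('b'): no match needed
  Position 4 ('d'): no match needed
  Position 5 ('b'): no match needed
  Position 6 ('e'): matches sub[1] = 'e'
  Position 7 ('a'): no match needed
  Position 8 ('a'): no match needed
All 2 characters matched => is a subsequence

1


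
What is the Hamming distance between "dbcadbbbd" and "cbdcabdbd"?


Comparing "dbcadbbbd" and "cbdcabdbd" position by position:
  Position 0: 'd' vs 'c' => differ
  Position 1: 'b' vs 'b' => same
  Position 2: 'c' vs 'd' => differ
  Position 3: 'a' vs 'c' => differ
  Position 4: 'd' vs 'a' => differ
  Position 5: 'b' vs 'b' => same
  Position 6: 'b' vs 'd' => differ
  Position 7: 'b' vs 'b' => same
  Position 8: 'd' vs 'd' => same
Total differences (Hamming distance): 5

5


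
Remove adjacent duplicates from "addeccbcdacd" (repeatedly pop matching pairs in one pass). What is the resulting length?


Input: addeccbcdacd
Stack-based adjacent duplicate removal:
  Read 'a': push. Stack: a
  Read 'd': push. Stack: ad
  Read 'd': matches stack top 'd' => pop. Stack: a
  Read 'e': push. Stack: ae
  Read 'c': push. Stack: aec
  Read 'c': matches stack top 'c' => pop. Stack: ae
  Read 'b': push. Stack: aeb
  Read 'c': push. Stack: aebc
  Read 'd': push. Stack: aebcd
  Read 'a': push. Stack: aebcda
  Read 'c': push. Stack: aebcdac
  Read 'd': push. Stack: aebcdacd
Final stack: "aebcdacd" (length 8)

8


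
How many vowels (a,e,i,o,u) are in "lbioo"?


Input: lbioo
Checking each character:
  'l' at position 0: consonant
  'b' at position 1: consonant
  'i' at position 2: vowel (running total: 1)
  'o' at position 3: vowel (running total: 2)
  'o' at position 4: vowel (running total: 3)
Total vowels: 3

3


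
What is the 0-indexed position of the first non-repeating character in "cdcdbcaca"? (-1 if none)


Input: cdcdbcaca
Character frequencies:
  'a': 2
  'b': 1
  'c': 4
  'd': 2
Scanning left to right for freq == 1:
  Position 0 ('c'): freq=4, skip
  Position 1 ('d'): freq=2, skip
  Position 2 ('c'): freq=4, skip
  Position 3 ('d'): freq=2, skip
  Position 4 ('b'): unique! => answer = 4

4


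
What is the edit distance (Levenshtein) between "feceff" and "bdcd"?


Computing edit distance: "feceff" -> "bdcd"
DP table:
           b    d    c    d
      0    1    2    3    4
  f   1    1    2    3    4
  e   2    2    2    3    4
  c   3    3    3    2    3
  e   4    4    4    3    3
  f   5    5    5    4    4
  f   6    6    6    5    5
Edit distance = dp[6][4] = 5

5


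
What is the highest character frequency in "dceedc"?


Input: dceedc
Character counts:
  'c': 2
  'd': 2
  'e': 2
Maximum frequency: 2

2


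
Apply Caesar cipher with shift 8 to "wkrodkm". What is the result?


Caesar cipher: shift "wkrodkm" by 8
  'w' (pos 22) + 8 = pos 4 = 'e'
  'k' (pos 10) + 8 = pos 18 = 's'
  'r' (pos 17) + 8 = pos 25 = 'z'
  'o' (pos 14) + 8 = pos 22 = 'w'
  'd' (pos 3) + 8 = pos 11 = 'l'
  'k' (pos 10) + 8 = pos 18 = 's'
  'm' (pos 12) + 8 = pos 20 = 'u'
Result: eszwlsu

eszwlsu


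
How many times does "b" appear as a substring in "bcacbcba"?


Searching for "b" in "bcacbcba"
Scanning each position:
  Position 0: "b" => MATCH
  Position 1: "c" => no
  Position 2: "a" => no
  Position 3: "c" => no
  Position 4: "b" => MATCH
  Position 5: "c" => no
  Position 6: "b" => MATCH
  Position 7: "a" => no
Total occurrences: 3

3


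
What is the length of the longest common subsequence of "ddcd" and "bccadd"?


LCS of "ddcd" and "bccadd"
DP table:
           b    c    c    a    d    d
      0    0    0    0    0    0    0
  d   0    0    0    0    0    1    1
  d   0    0    0    0    0    1    2
  c   0    0    1    1    1    1    2
  d   0    0    1    1    1    2    2
LCS length = dp[4][6] = 2

2


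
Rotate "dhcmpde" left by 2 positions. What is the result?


Input: "dhcmpde", rotate left by 2
First 2 characters: "dh"
Remaining characters: "cmpde"
Concatenate remaining + first: "cmpde" + "dh" = "cmpdedh"

cmpdedh


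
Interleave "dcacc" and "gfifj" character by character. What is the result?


Interleaving "dcacc" and "gfifj":
  Position 0: 'd' from first, 'g' from second => "dg"
  Position 1: 'c' from first, 'f' from second => "cf"
  Position 2: 'a' from first, 'i' from second => "ai"
  Position 3: 'c' from first, 'f' from second => "cf"
  Position 4: 'c' from first, 'j' from second => "cj"
Result: dgcfaicfcj

dgcfaicfcj


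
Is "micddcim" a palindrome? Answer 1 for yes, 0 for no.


Input: micddcim
Reversed: micddcim
  Compare pos 0 ('m') with pos 7 ('m'): match
  Compare pos 1 ('i') with pos 6 ('i'): match
  Compare pos 2 ('c') with pos 5 ('c'): match
  Compare pos 3 ('d') with pos 4 ('d'): match
Result: palindrome

1


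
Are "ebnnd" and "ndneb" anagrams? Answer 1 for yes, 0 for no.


Strings: "ebnnd", "ndneb"
Sorted first:  bdenn
Sorted second: bdenn
Sorted forms match => anagrams

1


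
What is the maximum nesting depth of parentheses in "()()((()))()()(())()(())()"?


Input: "()()((()))()()(())()(())()"
Tracking depth:
  Position 0 '(': depth becomes 1
  Position 1 ')': depth becomes 0
  Position 2 '(': depth becomes 1
  Position 3 ')': depth becomes 0
  Position 4 '(': depth becomes 1
  Position 5 '(': depth becomes 2
  Position 6 '(': depth becomes 3
  Position 7 ')': depth becomes 2
  Position 8 ')': depth becomes 1
  Position 9 ')': depth becomes 0
  Position 10 '(': depth becomes 1
  Position 11 ')': depth becomes 0
  Position 12 '(': depth becomes 1
  Position 13 ')': depth becomes 0
  Position 14 '(': depth becomes 1
  Position 15 '(': depth becomes 2
  Position 16 ')': depth becomes 1
  Position 17 ')': depth becomes 0
  Position 18 '(': depth becomes 1
  Position 19 ')': depth becomes 0
  Position 20 '(': depth becomes 1
  Position 21 '(': depth becomes 2
  Position 22 ')': depth becomes 1
  Position 23 ')': depth becomes 0
  Position 24 '(': depth becomes 1
  Position 25 ')': depth becomes 0
Maximum depth reached: 3

3


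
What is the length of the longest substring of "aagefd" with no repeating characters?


Input: "aagefd"
Sliding window (track last position of each char):
  Position 0 ('a'): window [0,0] length 1 -- new best
  Position 1 ('a'): repeat (last at 0), move window start to 1
  Position 1 ('a'): window [1,1] length 1
  Position 2 ('g'): window [1,2] length 2 -- new best
  Position 3 ('e'): window [1,3] length 3 -- new best
  Position 4 ('f'): window [1,4] length 4 -- new best
  Position 5 ('d'): window [1,5] length 5 -- new best
Longest substring with no repeats: "agefd" with length 5

5


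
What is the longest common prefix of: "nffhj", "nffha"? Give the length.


Words: nffhj, nffha
  Position 0: all 'n' => match
  Position 1: all 'f' => match
  Position 2: all 'f' => match
  Position 3: all 'h' => match
  Position 4: ('j', 'a') => mismatch, stop
LCP = "nffh" (length 4)

4


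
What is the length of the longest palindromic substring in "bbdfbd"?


Input: "bbdfbd"
Checking substrings for palindromes:
  [0:2] "bb" (len 2) => palindrome
Longest palindromic substring: "bb" with length 2

2


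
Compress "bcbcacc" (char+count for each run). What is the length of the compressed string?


Input: bcbcacc
Runs:
  'b' x 1 => "b1"
  'c' x 1 => "c1"
  'b' x 1 => "b1"
  'c' x 1 => "c1"
  'a' x 1 => "a1"
  'c' x 2 => "c2"
Compressed: "b1c1b1c1a1c2"
Compressed length: 12

12


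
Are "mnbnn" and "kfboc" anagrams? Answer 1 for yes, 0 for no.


Strings: "mnbnn", "kfboc"
Sorted first:  bmnnn
Sorted second: bcfko
Differ at position 1: 'm' vs 'c' => not anagrams

0


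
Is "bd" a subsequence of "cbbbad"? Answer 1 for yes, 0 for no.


Check if "bd" is a subsequence of "cbbbad"
Greedy scan:
  Position 0 ('c'): no match needed
  Position 1 ('b'): matches sub[0] = 'b'
  Position 2 ('b'): no match needed
  Position 3 ('b'): no match needed
  Position 4 ('a'): no match needed
  Position 5 ('d'): matches sub[1] = 'd'
All 2 characters matched => is a subsequence

1


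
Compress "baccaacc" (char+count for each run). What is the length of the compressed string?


Input: baccaacc
Runs:
  'b' x 1 => "b1"
  'a' x 1 => "a1"
  'c' x 2 => "c2"
  'a' x 2 => "a2"
  'c' x 2 => "c2"
Compressed: "b1a1c2a2c2"
Compressed length: 10

10


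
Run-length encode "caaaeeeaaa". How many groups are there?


Input: caaaeeeaaa
Scanning for consecutive runs:
  Group 1: 'c' x 1 (positions 0-0)
  Group 2: 'a' x 3 (positions 1-3)
  Group 3: 'e' x 3 (positions 4-6)
  Group 4: 'a' x 3 (positions 7-9)
Total groups: 4

4


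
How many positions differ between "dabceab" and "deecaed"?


Comparing "dabceab" and "deecaed" position by position:
  Position 0: 'd' vs 'd' => same
  Position 1: 'a' vs 'e' => DIFFER
  Position 2: 'b' vs 'e' => DIFFER
  Position 3: 'c' vs 'c' => same
  Position 4: 'e' vs 'a' => DIFFER
  Position 5: 'a' vs 'e' => DIFFER
  Position 6: 'b' vs 'd' => DIFFER
Positions that differ: 5

5


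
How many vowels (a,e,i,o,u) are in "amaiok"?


Input: amaiok
Checking each character:
  'a' at position 0: vowel (running total: 1)
  'm' at position 1: consonant
  'a' at position 2: vowel (running total: 2)
  'i' at position 3: vowel (running total: 3)
  'o' at position 4: vowel (running total: 4)
  'k' at position 5: consonant
Total vowels: 4

4


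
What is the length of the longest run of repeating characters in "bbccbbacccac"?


Input: "bbccbbacccac"
Scanning for longest run:
  Position 1 ('b'): continues run of 'b', length=2
  Position 2 ('c'): new char, reset run to 1
  Position 3 ('c'): continues run of 'c', length=2
  Position 4 ('b'): new char, reset run to 1
  Position 5 ('b'): continues run of 'b', length=2
  Position 6 ('a'): new char, reset run to 1
  Position 7 ('c'): new char, reset run to 1
  Position 8 ('c'): continues run of 'c', length=2
  Position 9 ('c'): continues run of 'c', length=3
  Position 10 ('a'): new char, reset run to 1
  Position 11 ('c'): new char, reset run to 1
Longest run: 'c' with length 3

3


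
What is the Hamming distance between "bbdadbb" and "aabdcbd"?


Comparing "bbdadbb" and "aabdcbd" position by position:
  Position 0: 'b' vs 'a' => differ
  Position 1: 'b' vs 'a' => differ
  Position 2: 'd' vs 'b' => differ
  Position 3: 'a' vs 'd' => differ
  Position 4: 'd' vs 'c' => differ
  Position 5: 'b' vs 'b' => same
  Position 6: 'b' vs 'd' => differ
Total differences (Hamming distance): 6

6


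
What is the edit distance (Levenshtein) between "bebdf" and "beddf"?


Computing edit distance: "bebdf" -> "beddf"
DP table:
           b    e    d    d    f
      0    1    2    3    4    5
  b   1    0    1    2    3    4
  e   2    1    0    1    2    3
  b   3    2    1    1    2    3
  d   4    3    2    1    1    2
  f   5    4    3    2    2    1
Edit distance = dp[5][5] = 1

1


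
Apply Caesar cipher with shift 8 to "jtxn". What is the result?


Caesar cipher: shift "jtxn" by 8
  'j' (pos 9) + 8 = pos 17 = 'r'
  't' (pos 19) + 8 = pos 1 = 'b'
  'x' (pos 23) + 8 = pos 5 = 'f'
  'n' (pos 13) + 8 = pos 21 = 'v'
Result: rbfv

rbfv


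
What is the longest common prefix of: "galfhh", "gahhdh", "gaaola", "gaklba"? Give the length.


Words: galfhh, gahhdh, gaaola, gaklba
  Position 0: all 'g' => match
  Position 1: all 'a' => match
  Position 2: ('l', 'h', 'a', 'k') => mismatch, stop
LCP = "ga" (length 2)

2


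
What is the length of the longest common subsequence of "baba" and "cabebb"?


LCS of "baba" and "cabebb"
DP table:
           c    a    b    e    b    b
      0    0    0    0    0    0    0
  b   0    0    0    1    1    1    1
  a   0    0    1    1    1    1    1
  b   0    0    1    2    2    2    2
  a   0    0    1    2    2    2    2
LCS length = dp[4][6] = 2

2


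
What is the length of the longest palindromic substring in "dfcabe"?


Input: "dfcabe"
Checking substrings for palindromes:
  No multi-char palindromic substrings found
Longest palindromic substring: "d" with length 1

1


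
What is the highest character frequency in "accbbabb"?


Input: accbbabb
Character counts:
  'a': 2
  'b': 4
  'c': 2
Maximum frequency: 4

4


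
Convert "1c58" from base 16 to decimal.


Input: "1c58" in base 16
Positional expansion:
  Digit '1' (value 1) x 16^3 = 4096
  Digit 'c' (value 12) x 16^2 = 3072
  Digit '5' (value 5) x 16^1 = 80
  Digit '8' (value 8) x 16^0 = 8
Sum = 7256

7256


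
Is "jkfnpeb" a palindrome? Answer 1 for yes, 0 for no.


Input: jkfnpeb
Reversed: bepnfkj
  Compare pos 0 ('j') with pos 6 ('b'): MISMATCH
  Compare pos 1 ('k') with pos 5 ('e'): MISMATCH
  Compare pos 2 ('f') with pos 4 ('p'): MISMATCH
Result: not a palindrome

0


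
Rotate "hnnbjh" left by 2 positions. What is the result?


Input: "hnnbjh", rotate left by 2
First 2 characters: "hn"
Remaining characters: "nbjh"
Concatenate remaining + first: "nbjh" + "hn" = "nbjhhn"

nbjhhn


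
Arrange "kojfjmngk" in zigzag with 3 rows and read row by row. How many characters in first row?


Zigzag "kojfjmngk" into 3 rows:
Placing characters:
  'k' => row 0
  'o' => row 1
  'j' => row 2
  'f' => row 1
  'j' => row 0
  'm' => row 1
  'n' => row 2
  'g' => row 1
  'k' => row 0
Rows:
  Row 0: "kjk"
  Row 1: "ofmg"
  Row 2: "jn"
First row length: 3

3


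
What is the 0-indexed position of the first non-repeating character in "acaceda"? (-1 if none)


Input: acaceda
Character frequencies:
  'a': 3
  'c': 2
  'd': 1
  'e': 1
Scanning left to right for freq == 1:
  Position 0 ('a'): freq=3, skip
  Position 1 ('c'): freq=2, skip
  Position 2 ('a'): freq=3, skip
  Position 3 ('c'): freq=2, skip
  Position 4 ('e'): unique! => answer = 4

4


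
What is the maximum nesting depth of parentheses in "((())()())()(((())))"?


Input: "((())()())()(((())))"
Tracking depth:
  Position 0 '(': depth becomes 1
  Position 1 '(': depth becomes 2
  Position 2 '(': depth becomes 3
  Position 3 ')': depth becomes 2
  Position 4 ')': depth becomes 1
  Position 5 '(': depth becomes 2
  Position 6 ')': depth becomes 1
  Position 7 '(': depth becomes 2
  Position 8 ')': depth becomes 1
  Position 9 ')': depth becomes 0
  Position 10 '(': depth becomes 1
  Position 11 ')': depth becomes 0
  Position 12 '(': depth becomes 1
  Position 13 '(': depth becomes 2
  Position 14 '(': depth becomes 3
  Position 15 '(': depth becomes 4
  Position 16 ')': depth becomes 3
  Position 17 ')': depth becomes 2
  Position 18 ')': depth becomes 1
  Position 19 ')': depth becomes 0
Maximum depth reached: 4

4


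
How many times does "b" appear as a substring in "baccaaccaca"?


Searching for "b" in "baccaaccaca"
Scanning each position:
  Position 0: "b" => MATCH
  Position 1: "a" => no
  Position 2: "c" => no
  Position 3: "c" => no
  Position 4: "a" => no
  Position 5: "a" => no
  Position 6: "c" => no
  Position 7: "c" => no
  Position 8: "a" => no
  Position 9: "c" => no
  Position 10: "a" => no
Total occurrences: 1

1


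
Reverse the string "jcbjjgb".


Input: jcbjjgb
Reading characters right to left:
  Position 6: 'b'
  Position 5: 'g'
  Position 4: 'j'
  Position 3: 'j'
  Position 2: 'b'
  Position 1: 'c'
  Position 0: 'j'
Reversed: bgjjbcj

bgjjbcj


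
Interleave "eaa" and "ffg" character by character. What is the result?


Interleaving "eaa" and "ffg":
  Position 0: 'e' from first, 'f' from second => "ef"
  Position 1: 'a' from first, 'f' from second => "af"
  Position 2: 'a' from first, 'g' from second => "ag"
Result: efafag

efafag


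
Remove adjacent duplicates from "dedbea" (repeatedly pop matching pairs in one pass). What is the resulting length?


Input: dedbea
Stack-based adjacent duplicate removal:
  Read 'd': push. Stack: d
  Read 'e': push. Stack: de
  Read 'd': push. Stack: ded
  Read 'b': push. Stack: dedb
  Read 'e': push. Stack: dedbe
  Read 'a': push. Stack: dedbea
Final stack: "dedbea" (length 6)

6


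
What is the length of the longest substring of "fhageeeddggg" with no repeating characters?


Input: "fhageeeddggg"
Sliding window (track last position of each char):
  Position 0 ('f'): window [0,0] length 1 -- new best
  Position 1 ('h'): window [0,1] length 2 -- new best
  Position 2 ('a'): window [0,2] length 3 -- new best
  Position 3 ('g'): window [0,3] length 4 -- new best
  Position 4 ('e'): window [0,4] length 5 -- new best
  Position 5 ('e'): repeat (last at 4), move window start to 5
  Position 5 ('e'): window [5,5] length 1
  Position 6 ('e'): repeat (last at 5), move window start to 6
  Position 6 ('e'): window [6,6] length 1
  Position 7 ('d'): window [6,7] length 2
  Position 8 ('d'): repeat (last at 7), move window start to 8
  Position 8 ('d'): window [8,8] length 1
  Position 9 ('g'): window [8,9] length 2
  Position 10 ('g'): repeat (last at 9), move window start to 10
  Position 10 ('g'): window [10,10] length 1
  Position 11 ('g'): repeat (last at 10), move window start to 11
  Position 11 ('g'): window [11,11] length 1
Longest substring with no repeats: "fhage" with length 5

5


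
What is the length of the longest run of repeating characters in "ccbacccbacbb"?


Input: "ccbacccbacbb"
Scanning for longest run:
  Position 1 ('c'): continues run of 'c', length=2
  Position 2 ('b'): new char, reset run to 1
  Position 3 ('a'): new char, reset run to 1
  Position 4 ('c'): new char, reset run to 1
  Position 5 ('c'): continues run of 'c', length=2
  Position 6 ('c'): continues run of 'c', length=3
  Position 7 ('b'): new char, reset run to 1
  Position 8 ('a'): new char, reset run to 1
  Position 9 ('c'): new char, reset run to 1
  Position 10 ('b'): new char, reset run to 1
  Position 11 ('b'): continues run of 'b', length=2
Longest run: 'c' with length 3

3


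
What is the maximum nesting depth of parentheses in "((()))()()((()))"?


Input: "((()))()()((()))"
Tracking depth:
  Position 0 '(': depth becomes 1
  Position 1 '(': depth becomes 2
  Position 2 '(': depth becomes 3
  Position 3 ')': depth becomes 2
  Position 4 ')': depth becomes 1
  Position 5 ')': depth becomes 0
  Position 6 '(': depth becomes 1
  Position 7 ')': depth becomes 0
  Position 8 '(': depth becomes 1
  Position 9 ')': depth becomes 0
  Position 10 '(': depth becomes 1
  Position 11 '(': depth becomes 2
  Position 12 '(': depth becomes 3
  Position 13 ')': depth becomes 2
  Position 14 ')': depth becomes 1
  Position 15 ')': depth becomes 0
Maximum depth reached: 3

3


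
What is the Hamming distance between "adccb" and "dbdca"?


Comparing "adccb" and "dbdca" position by position:
  Position 0: 'a' vs 'd' => differ
  Position 1: 'd' vs 'b' => differ
  Position 2: 'c' vs 'd' => differ
  Position 3: 'c' vs 'c' => same
  Position 4: 'b' vs 'a' => differ
Total differences (Hamming distance): 4

4


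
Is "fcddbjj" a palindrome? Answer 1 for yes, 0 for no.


Input: fcddbjj
Reversed: jjbddcf
  Compare pos 0 ('f') with pos 6 ('j'): MISMATCH
  Compare pos 1 ('c') with pos 5 ('j'): MISMATCH
  Compare pos 2 ('d') with pos 4 ('b'): MISMATCH
Result: not a palindrome

0


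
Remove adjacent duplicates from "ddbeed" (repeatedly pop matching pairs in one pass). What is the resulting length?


Input: ddbeed
Stack-based adjacent duplicate removal:
  Read 'd': push. Stack: d
  Read 'd': matches stack top 'd' => pop. Stack: (empty)
  Read 'b': push. Stack: b
  Read 'e': push. Stack: be
  Read 'e': matches stack top 'e' => pop. Stack: b
  Read 'd': push. Stack: bd
Final stack: "bd" (length 2)

2


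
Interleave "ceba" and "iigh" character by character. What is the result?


Interleaving "ceba" and "iigh":
  Position 0: 'c' from first, 'i' from second => "ci"
  Position 1: 'e' from first, 'i' from second => "ei"
  Position 2: 'b' from first, 'g' from second => "bg"
  Position 3: 'a' from first, 'h' from second => "ah"
Result: cieibgah

cieibgah


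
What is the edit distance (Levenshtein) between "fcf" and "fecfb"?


Computing edit distance: "fcf" -> "fecfb"
DP table:
           f    e    c    f    b
      0    1    2    3    4    5
  f   1    0    1    2    3    4
  c   2    1    1    1    2    3
  f   3    2    2    2    1    2
Edit distance = dp[3][5] = 2

2


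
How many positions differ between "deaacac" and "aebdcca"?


Comparing "deaacac" and "aebdcca" position by position:
  Position 0: 'd' vs 'a' => DIFFER
  Position 1: 'e' vs 'e' => same
  Position 2: 'a' vs 'b' => DIFFER
  Position 3: 'a' vs 'd' => DIFFER
  Position 4: 'c' vs 'c' => same
  Position 5: 'a' vs 'c' => DIFFER
  Position 6: 'c' vs 'a' => DIFFER
Positions that differ: 5

5


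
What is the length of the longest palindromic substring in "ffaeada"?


Input: "ffaeada"
Checking substrings for palindromes:
  [2:5] "aea" (len 3) => palindrome
  [4:7] "ada" (len 3) => palindrome
  [0:2] "ff" (len 2) => palindrome
Longest palindromic substring: "aea" with length 3

3


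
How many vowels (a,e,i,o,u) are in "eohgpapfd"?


Input: eohgpapfd
Checking each character:
  'e' at position 0: vowel (running total: 1)
  'o' at position 1: vowel (running total: 2)
  'h' at position 2: consonant
  'g' at position 3: consonant
  'p' at position 4: consonant
  'a' at position 5: vowel (running total: 3)
  'p' at position 6: consonant
  'f' at position 7: consonant
  'd' at position 8: consonant
Total vowels: 3

3


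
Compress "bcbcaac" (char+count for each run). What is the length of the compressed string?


Input: bcbcaac
Runs:
  'b' x 1 => "b1"
  'c' x 1 => "c1"
  'b' x 1 => "b1"
  'c' x 1 => "c1"
  'a' x 2 => "a2"
  'c' x 1 => "c1"
Compressed: "b1c1b1c1a2c1"
Compressed length: 12

12


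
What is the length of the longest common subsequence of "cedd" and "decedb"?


LCS of "cedd" and "decedb"
DP table:
           d    e    c    e    d    b
      0    0    0    0    0    0    0
  c   0    0    0    1    1    1    1
  e   0    0    1    1    2    2    2
  d   0    1    1    1    2    3    3
  d   0    1    1    1    2    3    3
LCS length = dp[4][6] = 3

3


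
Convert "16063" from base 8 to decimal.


Input: "16063" in base 8
Positional expansion:
  Digit '1' (value 1) x 8^4 = 4096
  Digit '6' (value 6) x 8^3 = 3072
  Digit '0' (value 0) x 8^2 = 0
  Digit '6' (value 6) x 8^1 = 48
  Digit '3' (value 3) x 8^0 = 3
Sum = 7219

7219


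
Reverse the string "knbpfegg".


Input: knbpfegg
Reading characters right to left:
  Position 7: 'g'
  Position 6: 'g'
  Position 5: 'e'
  Position 4: 'f'
  Position 3: 'p'
  Position 2: 'b'
  Position 1: 'n'
  Position 0: 'k'
Reversed: ggefpbnk

ggefpbnk


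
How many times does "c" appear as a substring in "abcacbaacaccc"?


Searching for "c" in "abcacbaacaccc"
Scanning each position:
  Position 0: "a" => no
  Position 1: "b" => no
  Position 2: "c" => MATCH
  Position 3: "a" => no
  Position 4: "c" => MATCH
  Position 5: "b" => no
  Position 6: "a" => no
  Position 7: "a" => no
  Position 8: "c" => MATCH
  Position 9: "a" => no
  Position 10: "c" => MATCH
  Position 11: "c" => MATCH
  Position 12: "c" => MATCH
Total occurrences: 6

6


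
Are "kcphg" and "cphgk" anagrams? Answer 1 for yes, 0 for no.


Strings: "kcphg", "cphgk"
Sorted first:  cghkp
Sorted second: cghkp
Sorted forms match => anagrams

1


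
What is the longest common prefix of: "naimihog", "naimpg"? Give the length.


Words: naimihog, naimpg
  Position 0: all 'n' => match
  Position 1: all 'a' => match
  Position 2: all 'i' => match
  Position 3: all 'm' => match
  Position 4: ('i', 'p') => mismatch, stop
LCP = "naim" (length 4)

4


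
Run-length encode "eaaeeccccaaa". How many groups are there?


Input: eaaeeccccaaa
Scanning for consecutive runs:
  Group 1: 'e' x 1 (positions 0-0)
  Group 2: 'a' x 2 (positions 1-2)
  Group 3: 'e' x 2 (positions 3-4)
  Group 4: 'c' x 4 (positions 5-8)
  Group 5: 'a' x 3 (positions 9-11)
Total groups: 5

5


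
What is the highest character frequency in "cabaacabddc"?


Input: cabaacabddc
Character counts:
  'a': 4
  'b': 2
  'c': 3
  'd': 2
Maximum frequency: 4

4


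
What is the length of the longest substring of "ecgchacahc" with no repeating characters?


Input: "ecgchacahc"
Sliding window (track last position of each char):
  Position 0 ('e'): window [0,0] length 1 -- new best
  Position 1 ('c'): window [0,1] length 2 -- new best
  Position 2 ('g'): window [0,2] length 3 -- new best
  Position 3 ('c'): repeat (last at 1), move window start to 2
  Position 3 ('c'): window [2,3] length 2
  Position 4 ('h'): window [2,4] length 3
  Position 5 ('a'): window [2,5] length 4 -- new best
  Position 6 ('c'): repeat (last at 3), move window start to 4
  Position 6 ('c'): window [4,6] length 3
  Position 7 ('a'): repeat (last at 5), move window start to 6
  Position 7 ('a'): window [6,7] length 2
  Position 8 ('h'): window [6,8] length 3
  Position 9 ('c'): repeat (last at 6), move window start to 7
  Position 9 ('c'): window [7,9] length 3
Longest substring with no repeats: "gcha" with length 4

4


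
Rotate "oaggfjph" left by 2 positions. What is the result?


Input: "oaggfjph", rotate left by 2
First 2 characters: "oa"
Remaining characters: "ggfjph"
Concatenate remaining + first: "ggfjph" + "oa" = "ggfjphoa"

ggfjphoa


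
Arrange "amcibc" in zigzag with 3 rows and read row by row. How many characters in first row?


Zigzag "amcibc" into 3 rows:
Placing characters:
  'a' => row 0
  'm' => row 1
  'c' => row 2
  'i' => row 1
  'b' => row 0
  'c' => row 1
Rows:
  Row 0: "ab"
  Row 1: "mic"
  Row 2: "c"
First row length: 2

2


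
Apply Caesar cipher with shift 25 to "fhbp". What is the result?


Caesar cipher: shift "fhbp" by 25
  'f' (pos 5) + 25 = pos 4 = 'e'
  'h' (pos 7) + 25 = pos 6 = 'g'
  'b' (pos 1) + 25 = pos 0 = 'a'
  'p' (pos 15) + 25 = pos 14 = 'o'
Result: egao

egao


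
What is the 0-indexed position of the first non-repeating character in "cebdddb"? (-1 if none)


Input: cebdddb
Character frequencies:
  'b': 2
  'c': 1
  'd': 3
  'e': 1
Scanning left to right for freq == 1:
  Position 0 ('c'): unique! => answer = 0

0


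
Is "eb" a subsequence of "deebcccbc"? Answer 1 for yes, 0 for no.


Check if "eb" is a subsequence of "deebcccbc"
Greedy scan:
  Position 0 ('d'): no match needed
  Position 1 ('e'): matches sub[0] = 'e'
  Position 2 ('e'): no match needed
  Position 3 ('b'): matches sub[1] = 'b'
  Position 4 ('c'): no match needed
  Position 5 ('c'): no match needed
  Position 6 ('c'): no match needed
  Position 7 ('b'): no match needed
  Position 8 ('c'): no match needed
All 2 characters matched => is a subsequence

1


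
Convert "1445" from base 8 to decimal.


Input: "1445" in base 8
Positional expansion:
  Digit '1' (value 1) x 8^3 = 512
  Digit '4' (value 4) x 8^2 = 256
  Digit '4' (value 4) x 8^1 = 32
  Digit '5' (value 5) x 8^0 = 5
Sum = 805

805


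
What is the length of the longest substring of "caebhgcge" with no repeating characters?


Input: "caebhgcge"
Sliding window (track last position of each char):
  Position 0 ('c'): window [0,0] length 1 -- new best
  Position 1 ('a'): window [0,1] length 2 -- new best
  Position 2 ('e'): window [0,2] length 3 -- new best
  Position 3 ('b'): window [0,3] length 4 -- new best
  Position 4 ('h'): window [0,4] length 5 -- new best
  Position 5 ('g'): window [0,5] length 6 -- new best
  Position 6 ('c'): repeat (last at 0), move window start to 1
  Position 6 ('c'): window [1,6] length 6
  Position 7 ('g'): repeat (last at 5), move window start to 6
  Position 7 ('g'): window [6,7] length 2
  Position 8 ('e'): window [6,8] length 3
Longest substring with no repeats: "caebhg" with length 6

6


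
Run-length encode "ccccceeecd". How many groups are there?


Input: ccccceeecd
Scanning for consecutive runs:
  Group 1: 'c' x 5 (positions 0-4)
  Group 2: 'e' x 3 (positions 5-7)
  Group 3: 'c' x 1 (positions 8-8)
  Group 4: 'd' x 1 (positions 9-9)
Total groups: 4

4


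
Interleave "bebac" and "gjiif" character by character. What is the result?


Interleaving "bebac" and "gjiif":
  Position 0: 'b' from first, 'g' from second => "bg"
  Position 1: 'e' from first, 'j' from second => "ej"
  Position 2: 'b' from first, 'i' from second => "bi"
  Position 3: 'a' from first, 'i' from second => "ai"
  Position 4: 'c' from first, 'f' from second => "cf"
Result: bgejbiaicf

bgejbiaicf
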